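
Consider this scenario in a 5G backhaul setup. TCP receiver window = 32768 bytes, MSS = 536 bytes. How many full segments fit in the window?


Given: RWND = 32768 bytes, MSS = 536 bytes
Full segments = floor(RWND / MSS)
Full segments = floor(32768 / 536)
Full segments = floor(61.1343) = 61

61


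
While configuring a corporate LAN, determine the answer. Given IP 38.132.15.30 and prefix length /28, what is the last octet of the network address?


Given: IP = 38.132.15.30, prefix = /28
Subnet mask = 255.255.255.240
Last octet of IP: 30
Last octet of mask: 240
Network last octet = 30 AND 240 = 16

16


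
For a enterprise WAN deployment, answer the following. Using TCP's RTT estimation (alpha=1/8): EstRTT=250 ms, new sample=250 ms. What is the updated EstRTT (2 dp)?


Given: EstRTT = 250 ms, SampleRTT = 250 ms, alpha = 1/8
New EstRTT = (1 - alpha) * EstRTT + alpha * SampleRTT
(7/8) * 250 = 218.75
(1/8) * 250 = 31.25
New EstRTT = 218.75 + 31.25 = 250 ms -> 250.00 ms (2 dp)

250.00


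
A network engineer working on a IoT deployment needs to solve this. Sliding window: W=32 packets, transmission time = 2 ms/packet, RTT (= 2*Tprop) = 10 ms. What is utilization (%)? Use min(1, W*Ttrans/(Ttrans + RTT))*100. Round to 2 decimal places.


Given: W = 32, Ttrans = 2 ms, RTT = 10 ms (= 2 * Tprop, Tprop = 5 ms)
Cycle time = Ttrans + RTT = 2 + 10 = 12 ms (first packet sent until its ACK returns)
W * Ttrans = 32 * 2 = 64 ms of sending per cycle
W * Ttrans / (Ttrans + RTT) = 64 / 12 = 5.333333
U = min(1, 5.333333) = 1.000000
U% = 100.00%

100.00


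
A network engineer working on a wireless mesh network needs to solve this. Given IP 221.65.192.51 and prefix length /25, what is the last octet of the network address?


Given: IP = 221.65.192.51, prefix = /25
Subnet mask = 255.255.255.128
Last octet of IP: 51
Last octet of mask: 128
Network last octet = 51 AND 128 = 0

0


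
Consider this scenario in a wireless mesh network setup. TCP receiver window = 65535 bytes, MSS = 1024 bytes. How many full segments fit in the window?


Given: RWND = 65535 bytes, MSS = 1024 bytes
Full segments = floor(RWND / MSS)
Full segments = floor(65535 / 1024)
Full segments = floor(63.999) = 63

63


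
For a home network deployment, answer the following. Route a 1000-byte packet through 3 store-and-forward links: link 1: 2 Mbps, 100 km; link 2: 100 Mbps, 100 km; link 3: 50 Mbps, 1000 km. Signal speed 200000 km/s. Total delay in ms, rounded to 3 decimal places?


Packet = 1000 bytes = 8000 bits. Store-and-forward: sum (t_trans + t_prop) per link.
Link 1: t_trans = 8000/(2*10^6) s = 4.0000 ms; t_prop = 100/200000 s = 0.5000 ms; subtotal = 4.5000 ms
Link 2: t_trans = 8000/(100*10^6) s = 0.0800 ms; t_prop = 100/200000 s = 0.5000 ms; subtotal = 0.5800 ms
Link 3: t_trans = 8000/(50*10^6) s = 0.1600 ms; t_prop = 1000/200000 s = 5.0000 ms; subtotal = 5.1600 ms
End-to-end = 4.5000 + 0.5800 + 5.1600 = 10.2400 ms -> 10.240 ms (3 dp)

10.240


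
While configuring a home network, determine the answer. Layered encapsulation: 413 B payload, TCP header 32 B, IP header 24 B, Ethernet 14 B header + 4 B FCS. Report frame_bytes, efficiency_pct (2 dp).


TCP segment = 413 + 32 = 445 B
IP packet = 445 + 24 = 469 B
Ethernet frame = 469 + 14 + 4 = 487 B
Efficiency = app / frame = 413 / 487 = 0.848049 = 84.8049% -> 84.80% (2 dp)

487, 84.80


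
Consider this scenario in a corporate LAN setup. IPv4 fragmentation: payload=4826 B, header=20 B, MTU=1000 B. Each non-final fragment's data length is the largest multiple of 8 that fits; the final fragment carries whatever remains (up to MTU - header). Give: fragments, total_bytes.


Max data per non-final fragment = floor((MTU - header)/8)*8 = floor((1000 - 20)/8)*8 = floor(980/8)*8 = 976 B
Final fragment needs no 8-byte alignment: it can carry up to MTU - header = 980 B
Non-final fragments needed = ceil((payload - 980) / 976) = ceil(3846/976) = ceil(3.9406) = 4
Number of fragments = 4 + 1 = 5
Fragment sizes (data): 4 * 976 B + 922 B (last, 922 <= 980 OK)
Total bytes sent = payload + n_frags * header = 4826 + 5*20 = 4826 + 100 = 4926 B

5, 4926


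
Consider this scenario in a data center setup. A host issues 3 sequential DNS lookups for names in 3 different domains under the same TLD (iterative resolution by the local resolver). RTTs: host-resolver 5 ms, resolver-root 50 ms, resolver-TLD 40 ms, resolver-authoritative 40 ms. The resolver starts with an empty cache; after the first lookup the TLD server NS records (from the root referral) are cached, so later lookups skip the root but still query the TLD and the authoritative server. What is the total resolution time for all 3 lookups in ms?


Lookup 1 (cold cache): local + root + TLD + auth = 5 + 50 + 40 + 40 = 135 ms
Lookups 2..3 (TLD NS cached -> skip root; new domain -> still ask TLD and auth): local + TLD + auth = 5 + 40 + 40 = 85 ms each
Remaining 2 lookups: 2 * 85 = 170 ms
Total = 135 + 170 = 305 ms

305


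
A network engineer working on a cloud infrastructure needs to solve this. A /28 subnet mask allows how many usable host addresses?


Given: subnet mask /28
Host bits = 32 - 28 = 4
Total addresses = 2^4 = 16
Usable hosts = 16 - 2 (network + broadcast) = 14

14


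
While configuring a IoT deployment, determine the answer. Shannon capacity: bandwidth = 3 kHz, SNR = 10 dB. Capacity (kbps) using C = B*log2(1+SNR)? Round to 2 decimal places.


Given: B = 3 kHz, SNR = 10 dB
SNR linear = 10^(10/10) = 10
1 + SNR = 11
log2(11) = 3.4594316186
C = 3 * 1000 * 3.4594316186 = 10378.2949 bps
C = 10.378295 kbps -> 10.38 kbps (2 dp)

10.38


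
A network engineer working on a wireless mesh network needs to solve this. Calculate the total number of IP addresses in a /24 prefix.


Given: CIDR prefix /24
Host bits = 32 - 24 = 8
Total addresses = 2^8 = 256

256


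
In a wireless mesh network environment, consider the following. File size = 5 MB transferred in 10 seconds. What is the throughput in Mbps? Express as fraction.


Given: file = 5 MB, time = 10 s
File in Mb = 5 * 8 = 40 Mb
Throughput = 40 / 10 Mbps
Throughput = 4 Mbps

4


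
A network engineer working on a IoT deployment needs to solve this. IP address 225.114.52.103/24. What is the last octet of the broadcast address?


Given: IP = 225.114.52.103, prefix = /24
Host bits = 32 - 24 = 8
Network last octet = 103 AND mask = 0
Host part size = 2^8 - 1 = 255
Broadcast last octet = 0 OR 255 = 255

255


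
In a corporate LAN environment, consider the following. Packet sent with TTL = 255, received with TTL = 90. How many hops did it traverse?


Given: initial TTL = 255, received TTL = 90
Hops = initial TTL - received TTL
Hops = 255 - 90 = 165

165


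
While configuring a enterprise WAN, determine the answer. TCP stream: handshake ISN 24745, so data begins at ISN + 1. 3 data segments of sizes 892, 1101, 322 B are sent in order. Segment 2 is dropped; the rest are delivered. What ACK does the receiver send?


SYN uses sequence number 24745; first data byte = ISN + 1 = 24746.
Segment 1: SEQ = 24746, len = 892 B, covers [24746, 25637]
Segment 2: SEQ = 25638, len = 1101 B, covers [25638, 26738] [LOST]
Segment 3: SEQ = 26739, len = 322 B, covers [26739, 27060]
In-order data received: bytes [24746, 25637] (segments 1..1).
Segment 2 missing -> gap begins at byte 25638; later segments buffered out of order.
Cumulative ACK = next expected in-order byte = 24746 + 892 = 25638

25638


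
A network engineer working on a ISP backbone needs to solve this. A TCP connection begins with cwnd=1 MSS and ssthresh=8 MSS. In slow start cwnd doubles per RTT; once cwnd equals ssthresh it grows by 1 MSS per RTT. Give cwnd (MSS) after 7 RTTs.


RTT 0: cwnd = 1 MSS (initial)
RTT 1: cwnd = 2 MSS (slow start, doubled)
RTT 2: cwnd = 4 MSS (slow start, doubled)
RTT 3: cwnd = 8 MSS (slow start, doubled)
RTT 4: cwnd = 9 MSS (congestion avoidance, +1)
RTT 5: cwnd = 10 MSS (congestion avoidance, +1)
RTT 6: cwnd = 11 MSS (congestion avoidance, +1)
RTT 7: cwnd = 12 MSS (congestion avoidance, +1)

12


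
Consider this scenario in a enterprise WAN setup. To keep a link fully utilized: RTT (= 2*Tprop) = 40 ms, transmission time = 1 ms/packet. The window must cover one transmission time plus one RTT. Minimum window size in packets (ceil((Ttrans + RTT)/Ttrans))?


Given: Ttrans = 1 ms, RTT = 40 ms (= 2 * Tprop, Tprop = 20 ms)
Time until first ACK returns = Ttrans + RTT = 1 + 40 = 41 ms
Need W * Ttrans >= Ttrans + RTT  ->  W >= (Ttrans + RTT) / Ttrans
(Ttrans + RTT) / Ttrans = 41 / 1 = 41
W_min = ceil(41) = 41

41


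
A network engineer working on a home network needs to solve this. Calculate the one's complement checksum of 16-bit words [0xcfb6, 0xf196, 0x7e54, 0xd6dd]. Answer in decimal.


Given words: [0xcfb6, 0xf196, 0x7e54, 0xd6dd]
Step 1: Sum all words
Raw sum = 53174 + 61846 + 32340 + 55005 = 202365
Step 2: Fold carry: (5757 + 3) = 5760
One's complement = ~5760 & 0xFFFF = 59775

59775


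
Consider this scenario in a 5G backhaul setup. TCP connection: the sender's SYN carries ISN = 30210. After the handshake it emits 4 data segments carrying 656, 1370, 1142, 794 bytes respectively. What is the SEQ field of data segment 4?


The SYN occupies sequence number ISN = 30210, so the first data byte is ISN + 1 = 30211.
SEQ of data segment i = (ISN + 1) + sum of payload sizes of segments 1..i-1.
Segment 1: SEQ = 30211, payload = 656 bytes
Segment 2: SEQ = 30867, payload = 1370 bytes
Segment 3: SEQ = 32237, payload = 1142 bytes
Segment 4: SEQ = 33379, payload = 794 bytes
SEQ of segment 4 = 30211 + 656 + 1370 + 1142 = 33379

33379


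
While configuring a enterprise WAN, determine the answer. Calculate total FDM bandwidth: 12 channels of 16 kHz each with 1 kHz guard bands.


Given: 12 channels, 16 kHz each, guard = 1 kHz
Channel bandwidth = 12 * 16 = 192 kHz
Guard bands = 11 gaps * 1 kHz = 11 kHz
Total = 192 + 11 = 203 kHz

203


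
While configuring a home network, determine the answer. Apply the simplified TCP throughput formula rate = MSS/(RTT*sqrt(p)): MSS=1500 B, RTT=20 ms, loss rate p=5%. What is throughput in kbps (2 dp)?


Given: MSS = 1500 bytes, RTT = 20 ms, loss = 5%
RTT in seconds = 20 / 1000 = 0.02
Loss rate = 5% = 0.05
sqrt(loss) = sqrt(0.05) = 0.223606797750
Throughput (bytes/s) = 1500 / (0.02 * 0.223606797750) = 335410.1966
Throughput (kbps) = 335410.1966 * 8 / 1000 = 2683.281573 -> 2683.28 kbps (2 dp)

2683.28


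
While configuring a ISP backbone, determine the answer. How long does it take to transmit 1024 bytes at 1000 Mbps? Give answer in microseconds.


Given: packet = 1024 bytes, bandwidth = 1000 Mbps
Packet in bits = 1024 * 8 = 8192 bits
Bandwidth = 1000 * 10^6 = 1000000000 bps
Time = 8192 / 1000000000 seconds
Time in us = 8192 * 10^6 / 1000000000 = 8.192

8.192


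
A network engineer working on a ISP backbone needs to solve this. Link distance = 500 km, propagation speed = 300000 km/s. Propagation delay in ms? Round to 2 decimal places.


Given: distance = 500 km, speed = 300000 km/s
Delay = distance / speed = 500 / 300000 seconds
Delay in ms = 500 * 1000 / 300000
Delay = 1.6667 ms
Rounded to 2 dp = 1.67 ms

1.67


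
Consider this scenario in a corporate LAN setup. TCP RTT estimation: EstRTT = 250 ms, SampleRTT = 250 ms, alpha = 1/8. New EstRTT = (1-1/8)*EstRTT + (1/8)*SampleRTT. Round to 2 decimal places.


Given: EstRTT = 250 ms, SampleRTT = 250 ms, alpha = 1/8
New EstRTT = (1 - alpha) * EstRTT + alpha * SampleRTT
(7/8) * 250 = 218.75
(1/8) * 250 = 31.25
New EstRTT = 218.75 + 31.25 = 250 ms -> 250.00 ms (2 dp)

250.00


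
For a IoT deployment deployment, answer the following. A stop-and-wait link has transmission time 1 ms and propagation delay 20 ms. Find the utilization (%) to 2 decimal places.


Given: Ttrans = 1 ms, Tprop = 20 ms
RTT = 2 * Tprop = 2 * 20 = 40 ms
U = Ttrans / (Ttrans + RTT)
U = 1 / (1 + 40)
U = 1 / 41 = 0.02439
U% = 2.44%

2.44


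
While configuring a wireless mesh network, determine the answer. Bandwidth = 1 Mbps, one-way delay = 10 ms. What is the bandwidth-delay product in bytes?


Given: bandwidth = 1 Mbps, delay = 10 ms
BDP in bits = 1 * 10^6 * 10 / 1000
BDP in bits = 10000
BDP in bytes = 10000 / 8 = 1250

1250


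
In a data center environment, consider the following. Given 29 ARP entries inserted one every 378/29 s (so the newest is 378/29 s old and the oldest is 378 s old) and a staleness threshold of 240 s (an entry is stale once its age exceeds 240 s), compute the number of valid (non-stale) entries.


Ages are k * 378/29 s for k = 1..29 (spacing = 13.0345 s).
Entry k is valid iff k * 378/29 <= 240 iff k <= 29 * 240 / 378 = 18.4127
n_valid = floor(18.4127) = 18
(n_stale = 29 - 18 = 11)

18


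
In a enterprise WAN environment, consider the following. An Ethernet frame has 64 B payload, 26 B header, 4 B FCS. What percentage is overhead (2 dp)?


Given: payload = 64 B, header = 26 B, trailer = 4 B
Overhead bytes = header + trailer = 26 + 4 = 30
Total frame = payload + overhead = 64 + 30 = 94
Overhead % = 30 / 94 * 100 = 31.9149% -> 31.91% (2 dp)

31.91


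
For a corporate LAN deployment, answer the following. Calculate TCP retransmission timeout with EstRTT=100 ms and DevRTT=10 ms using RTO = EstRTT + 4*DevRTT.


Given: EstRTT = 100 ms, DevRTT = 10 ms
Timeout = EstRTT + 4 * DevRTT
4 * DevRTT = 4 * 10 = 40
Timeout = 100 + 40 = 140 ms

140


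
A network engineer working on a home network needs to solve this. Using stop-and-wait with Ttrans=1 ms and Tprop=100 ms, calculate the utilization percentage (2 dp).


Given: Ttrans = 1 ms, Tprop = 100 ms
RTT = 2 * Tprop = 2 * 100 = 200 ms
U = Ttrans / (Ttrans + RTT)
U = 1 / (1 + 200)
U = 1 / 201 = 0.004975
U% = 0.50%

0.50


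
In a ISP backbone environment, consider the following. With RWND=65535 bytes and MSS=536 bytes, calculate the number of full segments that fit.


Given: RWND = 65535 bytes, MSS = 536 bytes
Full segments = floor(RWND / MSS)
Full segments = floor(65535 / 536)
Full segments = floor(122.2668) = 122

122


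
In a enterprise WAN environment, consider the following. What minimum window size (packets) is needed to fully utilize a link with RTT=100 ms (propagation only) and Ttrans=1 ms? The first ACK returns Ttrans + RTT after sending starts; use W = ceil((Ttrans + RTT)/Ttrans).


Given: Ttrans = 1 ms, RTT = 100 ms (= 2 * Tprop, Tprop = 50 ms)
Time until first ACK returns = Ttrans + RTT = 1 + 100 = 101 ms
Need W * Ttrans >= Ttrans + RTT  ->  W >= (Ttrans + RTT) / Ttrans
(Ttrans + RTT) / Ttrans = 101 / 1 = 101
W_min = ceil(101) = 101

101


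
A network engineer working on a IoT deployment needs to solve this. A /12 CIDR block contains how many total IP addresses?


Given: CIDR prefix /12
Host bits = 32 - 12 = 20
Total addresses = 2^20 = 1048576

1048576


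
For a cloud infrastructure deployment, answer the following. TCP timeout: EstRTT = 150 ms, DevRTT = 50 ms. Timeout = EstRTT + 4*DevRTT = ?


Given: EstRTT = 150 ms, DevRTT = 50 ms
Timeout = EstRTT + 4 * DevRTT
4 * DevRTT = 4 * 50 = 200
Timeout = 150 + 200 = 350 ms

350


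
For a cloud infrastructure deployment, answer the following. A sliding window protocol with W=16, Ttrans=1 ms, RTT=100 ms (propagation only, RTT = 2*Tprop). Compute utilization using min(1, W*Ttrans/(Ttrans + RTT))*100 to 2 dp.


Given: W = 16, Ttrans = 1 ms, RTT = 100 ms (= 2 * Tprop, Tprop = 50 ms)
Cycle time = Ttrans + RTT = 1 + 100 = 101 ms (first packet sent until its ACK returns)
W * Ttrans = 16 * 1 = 16 ms of sending per cycle
W * Ttrans / (Ttrans + RTT) = 16 / 101 = 0.158416
U = min(1, 0.158416) = 0.158416
U% = 15.84%

15.84


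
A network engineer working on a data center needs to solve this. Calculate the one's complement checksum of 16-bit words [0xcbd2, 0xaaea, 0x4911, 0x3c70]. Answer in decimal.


Given words: [0xcbd2, 0xaaea, 0x4911, 0x3c70]
Step 1: Sum all words
Raw sum = 52178 + 43754 + 18705 + 15472 = 130109
Step 2: Fold carry: (64573 + 1) = 64574
One's complement = ~64574 & 0xFFFF = 961

961


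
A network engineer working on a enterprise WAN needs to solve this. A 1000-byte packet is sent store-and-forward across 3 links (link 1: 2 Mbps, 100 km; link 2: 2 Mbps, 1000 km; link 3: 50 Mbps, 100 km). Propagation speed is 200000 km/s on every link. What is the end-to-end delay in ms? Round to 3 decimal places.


Packet = 1000 bytes = 8000 bits. Store-and-forward: sum (t_trans + t_prop) per link.
Link 1: t_trans = 8000/(2*10^6) s = 4.0000 ms; t_prop = 100/200000 s = 0.5000 ms; subtotal = 4.5000 ms
Link 2: t_trans = 8000/(2*10^6) s = 4.0000 ms; t_prop = 1000/200000 s = 5.0000 ms; subtotal = 9.0000 ms
Link 3: t_trans = 8000/(50*10^6) s = 0.1600 ms; t_prop = 100/200000 s = 0.5000 ms; subtotal = 0.6600 ms
End-to-end = 4.5000 + 9.0000 + 0.6600 = 14.1600 ms -> 14.160 ms (3 dp)

14.160


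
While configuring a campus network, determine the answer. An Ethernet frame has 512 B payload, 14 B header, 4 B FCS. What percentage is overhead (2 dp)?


Given: payload = 512 B, header = 14 B, trailer = 4 B
Overhead bytes = header + trailer = 14 + 4 = 18
Total frame = payload + overhead = 512 + 18 = 530
Overhead % = 18 / 530 * 100 = 3.3962% -> 3.40% (2 dp)

3.40


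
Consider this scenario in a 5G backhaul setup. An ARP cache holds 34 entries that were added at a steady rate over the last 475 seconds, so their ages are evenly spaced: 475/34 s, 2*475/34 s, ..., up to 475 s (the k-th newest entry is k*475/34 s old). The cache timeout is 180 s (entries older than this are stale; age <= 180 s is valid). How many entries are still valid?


Ages are k * 475/34 s for k = 1..34 (spacing = 13.9706 s).
Entry k is valid iff k * 475/34 <= 180 iff k <= 34 * 180 / 475 = 12.8842
n_valid = floor(12.8842) = 12
(n_stale = 34 - 12 = 22)

12


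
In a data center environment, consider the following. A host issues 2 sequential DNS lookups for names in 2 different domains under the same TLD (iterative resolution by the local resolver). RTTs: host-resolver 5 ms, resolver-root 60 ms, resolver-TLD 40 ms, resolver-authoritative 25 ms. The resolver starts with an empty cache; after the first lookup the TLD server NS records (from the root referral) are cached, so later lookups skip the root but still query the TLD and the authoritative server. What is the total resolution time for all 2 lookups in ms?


Lookup 1 (cold cache): local + root + TLD + auth = 5 + 60 + 40 + 25 = 130 ms
Lookups 2..2 (TLD NS cached -> skip root; new domain -> still ask TLD and auth): local + TLD + auth = 5 + 40 + 25 = 70 ms each
Remaining 1 lookups: 1 * 70 = 70 ms
Total = 130 + 70 = 200 ms

200


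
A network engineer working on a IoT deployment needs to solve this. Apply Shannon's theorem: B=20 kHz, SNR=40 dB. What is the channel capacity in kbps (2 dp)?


Given: B = 20 kHz, SNR = 40 dB
SNR linear = 10^(40/10) = 10000
1 + SNR = 10001
log2(10001) = 13.2878566418
C = 20 * 1000 * 13.2878566418 = 265757.1328 bps
C = 265.757133 kbps -> 265.76 kbps (2 dp)

265.76


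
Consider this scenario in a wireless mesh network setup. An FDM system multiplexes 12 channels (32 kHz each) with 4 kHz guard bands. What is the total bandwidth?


Given: 12 channels, 32 kHz each, guard = 4 kHz
Channel bandwidth = 12 * 32 = 384 kHz
Guard bands = 11 gaps * 4 kHz = 44 kHz
Total = 384 + 44 = 428 kHz

428


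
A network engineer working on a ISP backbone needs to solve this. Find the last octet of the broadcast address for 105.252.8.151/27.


Given: IP = 105.252.8.151, prefix = /27
Host bits = 32 - 27 = 5
Network last octet = 151 AND mask = 128
Host part size = 2^5 - 1 = 31
Broadcast last octet = 128 OR 31 = 159

159


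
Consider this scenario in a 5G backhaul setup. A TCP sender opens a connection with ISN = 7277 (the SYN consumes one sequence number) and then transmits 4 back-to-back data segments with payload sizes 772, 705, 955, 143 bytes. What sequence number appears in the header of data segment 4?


The SYN occupies sequence number ISN = 7277, so the first data byte is ISN + 1 = 7278.
SEQ of data segment i = (ISN + 1) + sum of payload sizes of segments 1..i-1.
Segment 1: SEQ = 7278, payload = 772 bytes
Segment 2: SEQ = 8050, payload = 705 bytes
Segment 3: SEQ = 8755, payload = 955 bytes
Segment 4: SEQ = 9710, payload = 143 bytes
SEQ of segment 4 = 7278 + 772 + 705 + 955 = 9710

9710


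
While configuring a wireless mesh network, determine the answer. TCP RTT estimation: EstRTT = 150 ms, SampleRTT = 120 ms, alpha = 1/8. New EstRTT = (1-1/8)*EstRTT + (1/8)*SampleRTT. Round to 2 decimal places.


Given: EstRTT = 150 ms, SampleRTT = 120 ms, alpha = 1/8
New EstRTT = (1 - alpha) * EstRTT + alpha * SampleRTT
(7/8) * 150 = 131.25
(1/8) * 120 = 15
New EstRTT = 131.25 + 15 = 146.25 ms -> 146.25 ms (2 dp)

146.25


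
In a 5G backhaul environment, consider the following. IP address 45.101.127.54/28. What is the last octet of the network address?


Given: IP = 45.101.127.54, prefix = /28
Subnet mask = 255.255.255.240
Last octet of IP: 54
Last octet of mask: 240
Network last octet = 54 AND 240 = 48

48


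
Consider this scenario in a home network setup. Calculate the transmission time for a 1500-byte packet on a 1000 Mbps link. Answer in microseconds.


Given: packet = 1500 bytes, bandwidth = 1000 Mbps
Packet in bits = 1500 * 8 = 12000 bits
Bandwidth = 1000 * 10^6 = 1000000000 bps
Time = 12000 / 1000000000 seconds
Time in us = 12000 * 10^6 / 1000000000 = 12

12


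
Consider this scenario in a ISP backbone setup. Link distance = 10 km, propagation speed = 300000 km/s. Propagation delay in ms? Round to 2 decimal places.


Given: distance = 10 km, speed = 300000 km/s
Delay = distance / speed = 10 / 300000 seconds
Delay in ms = 10 * 1000 / 300000
Delay = 0.0333 ms
Rounded to 2 dp = 0.03 ms

0.03


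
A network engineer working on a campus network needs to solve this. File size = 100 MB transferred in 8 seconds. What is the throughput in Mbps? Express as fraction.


Given: file = 100 MB, time = 8 s
File in Mb = 100 * 8 = 800 Mb
Throughput = 800 / 8 Mbps
Throughput = 100 Mbps

100


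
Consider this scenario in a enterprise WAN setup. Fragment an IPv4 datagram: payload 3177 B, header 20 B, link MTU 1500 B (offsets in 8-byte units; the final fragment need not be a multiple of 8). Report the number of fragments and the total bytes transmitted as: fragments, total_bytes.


Max data per non-final fragment = floor((MTU - header)/8)*8 = floor((1500 - 20)/8)*8 = floor(1480/8)*8 = 1480 B
Final fragment needs no 8-byte alignment: it can carry up to MTU - header = 1480 B
Non-final fragments needed = ceil((payload - 1480) / 1480) = ceil(1697/1480) = ceil(1.1466) = 2
Number of fragments = 2 + 1 = 3
Fragment sizes (data): 2 * 1480 B + 217 B (last, 217 <= 1480 OK)
Total bytes sent = payload + n_frags * header = 3177 + 3*20 = 3177 + 60 = 3237 B

3, 3237


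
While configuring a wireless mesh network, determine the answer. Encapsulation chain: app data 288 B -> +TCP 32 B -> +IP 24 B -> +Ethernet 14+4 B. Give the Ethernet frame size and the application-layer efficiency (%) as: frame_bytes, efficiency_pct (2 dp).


TCP segment = 288 + 32 = 320 B
IP packet = 320 + 24 = 344 B
Ethernet frame = 344 + 14 + 4 = 362 B
Efficiency = app / frame = 288 / 362 = 0.795580 = 79.5580% -> 79.56% (2 dp)

362, 79.56


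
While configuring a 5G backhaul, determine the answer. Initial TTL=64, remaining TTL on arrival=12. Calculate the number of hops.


Given: initial TTL = 64, received TTL = 12
Hops = initial TTL - received TTL
Hops = 64 - 12 = 52

52


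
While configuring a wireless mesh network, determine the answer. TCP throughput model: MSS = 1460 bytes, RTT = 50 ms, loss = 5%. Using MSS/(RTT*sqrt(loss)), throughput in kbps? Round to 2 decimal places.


Given: MSS = 1460 bytes, RTT = 50 ms, loss = 5%
RTT in seconds = 50 / 1000 = 0.05
Loss rate = 5% = 0.05
sqrt(loss) = sqrt(0.05) = 0.223606797750
Throughput (bytes/s) = 1460 / (0.05 * 0.223606797750) = 130586.3699
Throughput (kbps) = 130586.3699 * 8 / 1000 = 1044.690959 -> 1044.69 kbps (2 dp)

1044.69


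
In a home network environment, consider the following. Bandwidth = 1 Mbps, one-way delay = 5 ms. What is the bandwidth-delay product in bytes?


Given: bandwidth = 1 Mbps, delay = 5 ms
BDP in bits = 1 * 10^6 * 5 / 1000
BDP in bits = 5000
BDP in bytes = 5000 / 8 = 625

625


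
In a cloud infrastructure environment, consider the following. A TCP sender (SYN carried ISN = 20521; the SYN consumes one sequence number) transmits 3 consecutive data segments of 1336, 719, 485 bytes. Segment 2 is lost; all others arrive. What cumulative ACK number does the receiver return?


SYN uses sequence number 20521; first data byte = ISN + 1 = 20522.
Segment 1: SEQ = 20522, len = 1336 B, covers [20522, 21857]
Segment 2: SEQ = 21858, len = 719 B, covers [21858, 22576] [LOST]
Segment 3: SEQ = 22577, len = 485 B, covers [22577, 23061]
In-order data received: bytes [20522, 21857] (segments 1..1).
Segment 2 missing -> gap begins at byte 21858; later segments buffered out of order.
Cumulative ACK = next expected in-order byte = 20522 + 1336 = 21858

21858


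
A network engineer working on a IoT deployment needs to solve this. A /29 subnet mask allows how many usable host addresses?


Given: subnet mask /29
Host bits = 32 - 29 = 3
Total addresses = 2^3 = 8
Usable hosts = 8 - 2 (network + broadcast) = 6

6


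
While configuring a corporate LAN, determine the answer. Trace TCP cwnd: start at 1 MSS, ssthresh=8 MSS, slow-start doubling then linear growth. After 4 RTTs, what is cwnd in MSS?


RTT 0: cwnd = 1 MSS (initial)
RTT 1: cwnd = 2 MSS (slow start, doubled)
RTT 2: cwnd = 4 MSS (slow start, doubled)
RTT 3: cwnd = 8 MSS (slow start, doubled)
RTT 4: cwnd = 9 MSS (congestion avoidance, +1)

9


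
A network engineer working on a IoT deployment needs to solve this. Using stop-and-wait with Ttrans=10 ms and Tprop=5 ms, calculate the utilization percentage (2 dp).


Given: Ttrans = 10 ms, Tprop = 5 ms
RTT = 2 * Tprop = 2 * 5 = 10 ms
U = Ttrans / (Ttrans + RTT)
U = 10 / (10 + 10)
U = 10 / 20 = 0.5
U% = 50.00%

50.00


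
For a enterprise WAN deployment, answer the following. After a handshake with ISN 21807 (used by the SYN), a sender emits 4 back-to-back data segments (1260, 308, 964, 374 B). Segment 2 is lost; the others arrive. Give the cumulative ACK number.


SYN uses sequence number 21807; first data byte = ISN + 1 = 21808.
Segment 1: SEQ = 21808, len = 1260 B, covers [21808, 23067]
Segment 2: SEQ = 23068, len = 308 B, covers [23068, 23375] [LOST]
Segment 3: SEQ = 23376, len = 964 B, covers [23376, 24339]
Segment 4: SEQ = 24340, len = 374 B, covers [24340, 24713]
In-order data received: bytes [21808, 23067] (segments 1..1).
Segment 2 missing -> gap begins at byte 23068; later segments buffered out of order.
Cumulative ACK = next expected in-order byte = 21808 + 1260 = 23068

23068


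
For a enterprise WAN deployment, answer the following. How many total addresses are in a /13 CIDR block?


Given: CIDR prefix /13
Host bits = 32 - 13 = 19
Total addresses = 2^19 = 524288

524288


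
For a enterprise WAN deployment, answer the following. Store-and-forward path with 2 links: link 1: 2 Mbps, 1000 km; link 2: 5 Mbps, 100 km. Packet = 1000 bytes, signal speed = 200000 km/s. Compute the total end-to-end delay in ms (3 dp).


Packet = 1000 bytes = 8000 bits. Store-and-forward: sum (t_trans + t_prop) per link.
Link 1: t_trans = 8000/(2*10^6) s = 4.0000 ms; t_prop = 1000/200000 s = 5.0000 ms; subtotal = 9.0000 ms
Link 2: t_trans = 8000/(5*10^6) s = 1.6000 ms; t_prop = 100/200000 s = 0.5000 ms; subtotal = 2.1000 ms
End-to-end = 9.0000 + 2.1000 = 11.1000 ms -> 11.100 ms (3 dp)

11.100


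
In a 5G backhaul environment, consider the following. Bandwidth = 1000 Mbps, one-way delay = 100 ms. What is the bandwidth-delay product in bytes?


Given: bandwidth = 1000 Mbps, delay = 100 ms
BDP in bits = 1000 * 10^6 * 100 / 1000
BDP in bits = 100000000
BDP in bytes = 100000000 / 8 = 12500000

12500000


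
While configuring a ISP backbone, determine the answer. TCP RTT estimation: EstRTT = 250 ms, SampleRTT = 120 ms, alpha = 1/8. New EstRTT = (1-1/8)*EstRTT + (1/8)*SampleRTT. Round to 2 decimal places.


Given: EstRTT = 250 ms, SampleRTT = 120 ms, alpha = 1/8
New EstRTT = (1 - alpha) * EstRTT + alpha * SampleRTT
(7/8) * 250 = 218.75
(1/8) * 120 = 15
New EstRTT = 218.75 + 15 = 233.75 ms -> 233.75 ms (2 dp)

233.75


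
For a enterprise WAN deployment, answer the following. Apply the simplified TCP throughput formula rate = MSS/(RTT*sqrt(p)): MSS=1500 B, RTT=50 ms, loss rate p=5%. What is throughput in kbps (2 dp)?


Given: MSS = 1500 bytes, RTT = 50 ms, loss = 5%
RTT in seconds = 50 / 1000 = 0.05
Loss rate = 5% = 0.05
sqrt(loss) = sqrt(0.05) = 0.223606797750
Throughput (bytes/s) = 1500 / (0.05 * 0.223606797750) = 134164.0786
Throughput (kbps) = 134164.0786 * 8 / 1000 = 1073.312629 -> 1073.31 kbps (2 dp)

1073.31


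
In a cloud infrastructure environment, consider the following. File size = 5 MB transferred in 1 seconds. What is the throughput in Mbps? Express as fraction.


Given: file = 5 MB, time = 1 s
File in Mb = 5 * 8 = 40 Mb
Throughput = 40 / 1 Mbps
Throughput = 40 Mbps

40


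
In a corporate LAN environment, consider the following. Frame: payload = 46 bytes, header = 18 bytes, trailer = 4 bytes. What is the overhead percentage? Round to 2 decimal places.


Given: payload = 46 B, header = 18 B, trailer = 4 B
Overhead bytes = header + trailer = 18 + 4 = 22
Total frame = payload + overhead = 46 + 22 = 68
Overhead % = 22 / 68 * 100 = 32.3529% -> 32.35% (2 dp)

32.35


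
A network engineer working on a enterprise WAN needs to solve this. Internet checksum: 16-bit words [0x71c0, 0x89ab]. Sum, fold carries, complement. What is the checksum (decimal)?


Given words: [0x71c0, 0x89ab]
Step 1: Sum all words
Raw sum = 29120 + 35243 = 64363
One's complement = ~64363 & 0xFFFF = 1172

1172


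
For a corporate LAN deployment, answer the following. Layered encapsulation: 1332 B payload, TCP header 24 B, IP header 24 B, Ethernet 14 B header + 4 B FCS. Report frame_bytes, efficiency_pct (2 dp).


TCP segment = 1332 + 24 = 1356 B
IP packet = 1356 + 24 = 1380 B
Ethernet frame = 1380 + 14 + 4 = 1398 B
Efficiency = app / frame = 1332 / 1398 = 0.952790 = 95.2790% -> 95.28% (2 dp)

1398, 95.28


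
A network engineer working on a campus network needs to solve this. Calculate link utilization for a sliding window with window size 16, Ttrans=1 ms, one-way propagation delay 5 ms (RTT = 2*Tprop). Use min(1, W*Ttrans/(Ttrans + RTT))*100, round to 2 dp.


Given: W = 16, Ttrans = 1 ms, RTT = 10 ms (= 2 * Tprop, Tprop = 5 ms)
Cycle time = Ttrans + RTT = 1 + 10 = 11 ms (first packet sent until its ACK returns)
W * Ttrans = 16 * 1 = 16 ms of sending per cycle
W * Ttrans / (Ttrans + RTT) = 16 / 11 = 1.454545
U = min(1, 1.454545) = 1.000000
U% = 100.00%

100.00


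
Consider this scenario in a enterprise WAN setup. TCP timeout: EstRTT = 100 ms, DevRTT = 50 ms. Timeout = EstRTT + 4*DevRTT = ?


Given: EstRTT = 100 ms, DevRTT = 50 ms
Timeout = EstRTT + 4 * DevRTT
4 * DevRTT = 4 * 50 = 200
Timeout = 100 + 200 = 300 ms

300


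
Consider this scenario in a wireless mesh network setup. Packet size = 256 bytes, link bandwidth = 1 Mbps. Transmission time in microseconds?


Given: packet = 256 bytes, bandwidth = 1 Mbps
Packet in bits = 256 * 8 = 2048 bits
Bandwidth = 1 * 10^6 = 1000000 bps
Time = 2048 / 1000000 seconds
Time in us = 2048 * 10^6 / 1000000 = 2048

2048


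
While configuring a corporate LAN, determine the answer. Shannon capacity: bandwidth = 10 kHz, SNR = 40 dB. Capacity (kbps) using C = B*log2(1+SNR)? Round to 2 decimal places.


Given: B = 10 kHz, SNR = 40 dB
SNR linear = 10^(40/10) = 10000
1 + SNR = 10001
log2(10001) = 13.2878566418
C = 10 * 1000 * 13.2878566418 = 132878.5664 bps
C = 132.878566 kbps -> 132.88 kbps (2 dp)

132.88


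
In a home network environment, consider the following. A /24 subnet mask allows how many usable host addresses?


Given: subnet mask /24
Host bits = 32 - 24 = 8
Total addresses = 2^8 = 256
Usable hosts = 256 - 2 (network + broadcast) = 254

254


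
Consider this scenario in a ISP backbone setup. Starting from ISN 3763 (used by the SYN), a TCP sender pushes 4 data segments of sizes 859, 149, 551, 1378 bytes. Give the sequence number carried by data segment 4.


The SYN occupies sequence number ISN = 3763, so the first data byte is ISN + 1 = 3764.
SEQ of data segment i = (ISN + 1) + sum of payload sizes of segments 1..i-1.
Segment 1: SEQ = 3764, payload = 859 bytes
Segment 2: SEQ = 4623, payload = 149 bytes
Segment 3: SEQ = 4772, payload = 551 bytes
Segment 4: SEQ = 5323, payload = 1378 bytes
SEQ of segment 4 = 3764 + 859 + 149 + 551 = 5323

5323


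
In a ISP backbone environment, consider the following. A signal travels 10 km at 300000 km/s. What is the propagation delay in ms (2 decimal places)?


Given: distance = 10 km, speed = 300000 km/s
Delay = distance / speed = 10 / 300000 seconds
Delay in ms = 10 * 1000 / 300000
Delay = 0.0333 ms
Rounded to 2 dp = 0.03 ms

0.03


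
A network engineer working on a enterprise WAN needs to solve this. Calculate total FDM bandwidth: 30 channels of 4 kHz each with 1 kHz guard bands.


Given: 30 channels, 4 kHz each, guard = 1 kHz
Channel bandwidth = 30 * 4 = 120 kHz
Guard bands = 29 gaps * 1 kHz = 29 kHz
Total = 120 + 29 = 149 kHz

149


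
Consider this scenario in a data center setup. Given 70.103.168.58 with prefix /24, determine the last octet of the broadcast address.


Given: IP = 70.103.168.58, prefix = /24
Host bits = 32 - 24 = 8
Network last octet = 58 AND mask = 0
Host part size = 2^8 - 1 = 255
Broadcast last octet = 0 OR 255 = 255

255


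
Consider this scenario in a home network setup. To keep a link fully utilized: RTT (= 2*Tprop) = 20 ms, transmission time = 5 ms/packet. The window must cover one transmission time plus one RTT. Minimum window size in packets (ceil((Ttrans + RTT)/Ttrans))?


Given: Ttrans = 5 ms, RTT = 20 ms (= 2 * Tprop, Tprop = 10 ms)
Time until first ACK returns = Ttrans + RTT = 5 + 20 = 25 ms
Need W * Ttrans >= Ttrans + RTT  ->  W >= (Ttrans + RTT) / Ttrans
(Ttrans + RTT) / Ttrans = 25 / 5 = 5
W_min = ceil(5) = 5

5


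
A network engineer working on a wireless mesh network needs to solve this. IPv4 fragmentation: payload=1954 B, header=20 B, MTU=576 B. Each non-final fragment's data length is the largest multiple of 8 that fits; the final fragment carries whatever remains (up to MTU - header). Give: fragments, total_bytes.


Max data per non-final fragment = floor((MTU - header)/8)*8 = floor((576 - 20)/8)*8 = floor(556/8)*8 = 552 B
Final fragment needs no 8-byte alignment: it can carry up to MTU - header = 556 B
Non-final fragments needed = ceil((payload - 556) / 552) = ceil(1398/552) = ceil(2.5326) = 3
Number of fragments = 3 + 1 = 4
Fragment sizes (data): 3 * 552 B + 298 B (last, 298 <= 556 OK)
Total bytes sent = payload + n_frags * header = 1954 + 4*20 = 1954 + 80 = 2034 B

4, 2034


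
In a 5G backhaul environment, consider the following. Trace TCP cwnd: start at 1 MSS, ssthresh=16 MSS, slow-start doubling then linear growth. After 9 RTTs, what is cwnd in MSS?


RTT 0: cwnd = 1 MSS (initial)
RTT 1: cwnd = 2 MSS (slow start, doubled)
RTT 2: cwnd = 4 MSS (slow start, doubled)
RTT 3: cwnd = 8 MSS (slow start, doubled)
RTT 4: cwnd = 16 MSS (slow start, doubled)
RTT 5: cwnd = 17 MSS (congestion avoidance, +1)
RTT 6: cwnd = 18 MSS (congestion avoidance, +1)
RTT 7: cwnd = 19 MSS (congestion avoidance, +1)
RTT 8: cwnd = 20 MSS (congestion avoidance, +1)
RTT 9: cwnd = 21 MSS (congestion avoidance, +1)

21


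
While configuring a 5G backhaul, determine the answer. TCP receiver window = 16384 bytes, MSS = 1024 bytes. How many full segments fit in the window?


Given: RWND = 16384 bytes, MSS = 1024 bytes
Full segments = floor(RWND / MSS)
Full segments = floor(16384 / 1024)
Full segments = floor(16.0) = 16

16


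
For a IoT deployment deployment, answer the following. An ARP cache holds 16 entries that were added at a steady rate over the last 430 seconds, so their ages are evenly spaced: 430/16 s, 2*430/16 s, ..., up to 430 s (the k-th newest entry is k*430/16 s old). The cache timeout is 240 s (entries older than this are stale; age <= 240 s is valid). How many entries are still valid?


Ages are k * 430/16 s for k = 1..16 (spacing = 26.8750 s).
Entry k is valid iff k * 430/16 <= 240 iff k <= 16 * 240 / 430 = 8.9302
n_valid = floor(8.9302) = 8
(n_stale = 16 - 8 = 8)

8


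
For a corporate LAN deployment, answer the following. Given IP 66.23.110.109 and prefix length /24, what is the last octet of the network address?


Given: IP = 66.23.110.109, prefix = /24
Subnet mask = 255.255.255.0
Last octet of IP: 109
Last octet of mask: 0
Network last octet = 109 AND 0 = 0

0


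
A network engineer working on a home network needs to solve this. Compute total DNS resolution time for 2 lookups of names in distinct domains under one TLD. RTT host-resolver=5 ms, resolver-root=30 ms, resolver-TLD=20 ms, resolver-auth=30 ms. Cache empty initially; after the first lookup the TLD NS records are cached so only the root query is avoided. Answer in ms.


Lookup 1 (cold cache): local + root + TLD + auth = 5 + 30 + 20 + 30 = 85 ms
Lookups 2..2 (TLD NS cached -> skip root; new domain -> still ask TLD and auth): local + TLD + auth = 5 + 20 + 30 = 55 ms each
Remaining 1 lookups: 1 * 55 = 55 ms
Total = 85 + 55 = 140 ms

140


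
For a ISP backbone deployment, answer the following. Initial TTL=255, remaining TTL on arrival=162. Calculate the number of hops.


Given: initial TTL = 255, received TTL = 162
Hops = initial TTL - received TTL
Hops = 255 - 162 = 93

93


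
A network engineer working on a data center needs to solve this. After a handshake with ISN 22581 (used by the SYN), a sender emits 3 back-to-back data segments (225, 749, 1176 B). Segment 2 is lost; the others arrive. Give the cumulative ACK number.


SYN uses sequence number 22581; first data byte = ISN + 1 = 22582.
Segment 1: SEQ = 22582, len = 225 B, covers [22582, 22806]
Segment 2: SEQ = 22807, len = 749 B, covers [22807, 23555] [LOST]
Segment 3: SEQ = 23556, len = 1176 B, covers [23556, 24731]
In-order data received: bytes [22582, 22806] (segments 1..1).
Segment 2 missing -> gap begins at byte 22807; later segments buffered out of order.
Cumulative ACK = next expected in-order byte = 22582 + 225 = 22807

22807


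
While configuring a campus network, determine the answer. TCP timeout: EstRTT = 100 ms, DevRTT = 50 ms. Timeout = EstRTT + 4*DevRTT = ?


Given: EstRTT = 100 ms, DevRTT = 50 ms
Timeout = EstRTT + 4 * DevRTT
4 * DevRTT = 4 * 50 = 200
Timeout = 100 + 200 = 300 ms

300


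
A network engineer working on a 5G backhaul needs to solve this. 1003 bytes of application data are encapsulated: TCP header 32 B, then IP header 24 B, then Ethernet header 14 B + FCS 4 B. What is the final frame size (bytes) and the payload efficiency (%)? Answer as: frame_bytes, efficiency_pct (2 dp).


TCP segment = 1003 + 32 = 1035 B
IP packet = 1035 + 24 = 1059 B
Ethernet frame = 1059 + 14 + 4 = 1077 B
Efficiency = app / frame = 1003 / 1077 = 0.931291 = 93.1291% -> 93.13% (2 dp)

1077, 93.13


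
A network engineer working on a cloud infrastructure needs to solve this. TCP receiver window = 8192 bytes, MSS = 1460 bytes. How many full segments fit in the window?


Given: RWND = 8192 bytes, MSS = 1460 bytes
Full segments = floor(RWND / MSS)
Full segments = floor(8192 / 1460)
Full segments = floor(5.611) = 5

5


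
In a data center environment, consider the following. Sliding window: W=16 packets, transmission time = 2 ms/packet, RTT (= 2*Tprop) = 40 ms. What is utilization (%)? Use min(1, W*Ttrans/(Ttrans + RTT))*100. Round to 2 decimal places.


Given: W = 16, Ttrans = 2 ms, RTT = 40 ms (= 2 * Tprop, Tprop = 20 ms)
Cycle time = Ttrans + RTT = 2 + 40 = 42 ms (first packet sent until its ACK returns)
W * Ttrans = 16 * 2 = 32 ms of sending per cycle
W * Ttrans / (Ttrans + RTT) = 32 / 42 = 0.761905
U = min(1, 0.761905) = 0.761905
U% = 76.19%

76.19
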